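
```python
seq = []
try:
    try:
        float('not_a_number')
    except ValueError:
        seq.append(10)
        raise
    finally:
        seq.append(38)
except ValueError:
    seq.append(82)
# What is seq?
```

Step-by-step execution trace:
1. Inner try: `float('not_a_number')` raises ValueError.
2. Inner `except ValueError` matches → `seq.append(10)` → seq = [10].
3. bare `raise` re-raises ValueError.
4. Inner `finally` runs during unwinding: `seq.append(38)` → seq = [10, 38].
5. Outer `except ValueError` matches → `seq.append(82)` → seq = [10, 38, 82].
Result: [10, 38, 82]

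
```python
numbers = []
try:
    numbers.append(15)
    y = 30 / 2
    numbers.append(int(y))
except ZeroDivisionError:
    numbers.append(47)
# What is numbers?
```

Step-by-step execution trace:
1. try: `numbers.append(15)` → numbers = [15].
2. `y = 30 / 2` → y = 15.0. No exception raised.
3. `numbers.append(int(y))` → numbers = [15, 15].
4. `except ZeroDivisionError` is skipped (no exception was raised).
Result: [15, 15]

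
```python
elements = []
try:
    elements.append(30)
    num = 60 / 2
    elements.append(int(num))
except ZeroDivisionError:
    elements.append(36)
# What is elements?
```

Step-by-step execution trace:
1. try: `elements.append(30)` → elements = [30].
2. `num = 60 / 2` → num = 30.0. No exception raised.
3. `elements.append(int(num))` → elements = [30, 30].
4. `except ZeroDivisionError` is skipped (no exception was raised).
Result: [30, 30]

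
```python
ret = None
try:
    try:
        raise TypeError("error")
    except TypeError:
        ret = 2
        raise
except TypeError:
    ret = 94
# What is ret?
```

Step-by-step execution trace:
1. Inner try: `raise TypeError("error")` raises TypeError.
2. Inner `except TypeError` matches → ret = 2.
3. bare `raise` re-raises the same TypeError.
4. Outer `except TypeError` matches → ret = 94.
Result: 94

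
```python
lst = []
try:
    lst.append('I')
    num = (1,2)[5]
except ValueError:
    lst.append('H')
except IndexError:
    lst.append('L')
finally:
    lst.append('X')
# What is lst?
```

Step-by-step execution trace:
1. try: `lst.append('I')` → lst = ['I'].
2. `num = (1,2)[5]` raises IndexError.
3. `except ValueError` does not match IndexError; skipped.
4. `except IndexError` matches → `lst.append('L')` → lst = ['I', 'L'].
5. finally always runs: `lst.append('X')` → lst = ['I', 'L', 'X'].
Result: ['I', 'L', 'X']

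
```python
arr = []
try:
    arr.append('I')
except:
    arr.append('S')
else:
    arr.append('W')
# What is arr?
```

Step-by-step execution trace:
1. try: `arr.append('I')` → arr = ['I']. No exception raised.
2. `except` is skipped.
3. `else` runs (try completed without exception): `arr.append('W')` → arr = ['I', 'W'].
Result: ['I', 'W']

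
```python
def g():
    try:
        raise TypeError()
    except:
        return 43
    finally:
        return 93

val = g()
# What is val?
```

Step-by-step execution trace:
1. `g()` enters try: `raise TypeError()` raises TypeError.
2. bare `except` matches → `return 43` sets pending return value 43.
3. Before returning, `finally: return 93` runs and overrides the pending return.
4. g() returns 93 → val = 93.
Result: 93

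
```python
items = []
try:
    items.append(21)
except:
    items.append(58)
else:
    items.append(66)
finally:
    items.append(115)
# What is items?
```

Step-by-step execution trace:
1. try: `items.append(21)` → items = [21]. No exception raised.
2. `except` is skipped.
3. `else` runs: `items.append(66)` → items = [21, 66].
4. `finally` always runs: `items.append(115)` → items = [21, 66, 115].
Result: [21, 66, 115]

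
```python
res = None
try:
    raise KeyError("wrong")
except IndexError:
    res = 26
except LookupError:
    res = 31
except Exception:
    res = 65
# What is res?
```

Step-by-step execution trace:
1. `raise KeyError(...)` raises KeyError.
2. `except IndexError` does not match (KeyError is not a subclass of IndexError); skipped.
3. `except LookupError` matches (KeyError is a subclass of LookupError) → res = 31.
4. `except Exception` is not reached.
Result: 31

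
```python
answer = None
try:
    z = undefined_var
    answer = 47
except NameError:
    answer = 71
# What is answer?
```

Step-by-step execution trace:
1. `z = undefined_var` raises NameError.
2. `answer = 47` is not reached.
3. `except NameError` matches → answer = 71.
Result: 71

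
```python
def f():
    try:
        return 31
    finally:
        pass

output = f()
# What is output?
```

Step-by-step execution trace:
1. `f()` enters try: `return 31` sets pending return value 31.
2. Before returning, `finally: pass` runs (no effect).
3. f() returns 31 → output = 31.
Result: 31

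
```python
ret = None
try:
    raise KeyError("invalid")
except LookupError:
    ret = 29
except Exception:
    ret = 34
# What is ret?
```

Step-by-step execution trace:
1. `raise KeyError(...)` raises KeyError.
2. `except LookupError` matches (KeyError is a subclass of LookupError) → ret = 29.
3. `except Exception` is not reached.
Result: 29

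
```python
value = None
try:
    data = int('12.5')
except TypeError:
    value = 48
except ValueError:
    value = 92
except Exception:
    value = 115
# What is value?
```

Step-by-step execution trace:
1. `data = int('12.5')` raises ValueError.
2. `except TypeError` does not match ValueError; skipped.
3. `except ValueError` matches → value = 92.
4. Remaining except clauses are skipped.
Result: 92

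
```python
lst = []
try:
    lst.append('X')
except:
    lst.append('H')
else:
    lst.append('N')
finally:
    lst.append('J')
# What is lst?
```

Step-by-step execution trace:
1. try: `lst.append('X')` → lst = ['X']. No exception raised.
2. `except` is skipped.
3. `else` runs: `lst.append('N')` → lst = ['X', 'N'].
4. `finally` always runs: `lst.append('J')` → lst = ['X', 'N', 'J'].
Result: ['X', 'N', 'J']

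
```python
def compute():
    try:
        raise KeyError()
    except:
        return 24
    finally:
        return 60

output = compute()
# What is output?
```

Step-by-step execution trace:
1. `compute()` enters try: `raise KeyError()` raises KeyError.
2. bare `except` matches → `return 24` sets pending return value 24.
3. Before returning, `finally: return 60` runs and overrides the pending return.
4. compute() returns 60 → output = 60.
Result: 60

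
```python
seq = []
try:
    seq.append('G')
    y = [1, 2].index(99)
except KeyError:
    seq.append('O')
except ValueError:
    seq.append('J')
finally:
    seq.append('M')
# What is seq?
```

Step-by-step execution trace:
1. try: `seq.append('G')` → seq = ['G'].
2. `y = [1, 2].index(99)` raises ValueError.
3. `except KeyError` does not match ValueError; skipped.
4. `except ValueError` matches → `seq.append('J')` → seq = ['G', 'J'].
5. finally always runs: `seq.append('M')` → seq = ['G', 'J', 'M'].
Result: ['G', 'J', 'M']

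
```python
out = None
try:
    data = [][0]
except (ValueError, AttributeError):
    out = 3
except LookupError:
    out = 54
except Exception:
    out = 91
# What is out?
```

Step-by-step execution trace:
1. `data = [][0]` raises IndexError.
2. `except (ValueError, AttributeError)` does not match IndexError; skipped.
3. `except LookupError` matches (IndexError is a subclass of LookupError) → out = 54.
4. `except Exception` is not reached.
Result: 54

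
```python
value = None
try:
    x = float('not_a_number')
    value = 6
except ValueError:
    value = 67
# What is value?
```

Step-by-step execution trace:
1. `x = float('not_a_number')` raises ValueError.
2. `value = 6` is not reached.
3. `except ValueError` matches → value = 67.
Result: 67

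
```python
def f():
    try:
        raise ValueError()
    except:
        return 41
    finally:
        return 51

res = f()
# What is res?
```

Step-by-step execution trace:
1. `f()` enters try: `raise ValueError()` raises ValueError.
2. bare `except` matches → `return 41` sets pending return value 41.
3. Before returning, `finally: return 51` runs and overrides the pending return.
4. f() returns 51 → res = 51.
Result: 51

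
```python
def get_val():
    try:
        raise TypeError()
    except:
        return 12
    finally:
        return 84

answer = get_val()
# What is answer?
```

Step-by-step execution trace:
1. `get_val()` enters try: `raise TypeError()` raises TypeError.
2. bare `except` matches → `return 12` sets pending return value 12.
3. Before returning, `finally: return 84` runs and overrides the pending return.
4. get_val() returns 84 → answer = 84.
Result: 84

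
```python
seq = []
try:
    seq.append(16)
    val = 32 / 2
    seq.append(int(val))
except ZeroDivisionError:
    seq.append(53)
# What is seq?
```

Step-by-step execution trace:
1. try: `seq.append(16)` → seq = [16].
2. `val = 32 / 2` → val = 16.0. No exception raised.
3. `seq.append(int(val))` → seq = [16, 16].
4. `except ZeroDivisionError` is skipped (no exception was raised).
Result: [16, 16]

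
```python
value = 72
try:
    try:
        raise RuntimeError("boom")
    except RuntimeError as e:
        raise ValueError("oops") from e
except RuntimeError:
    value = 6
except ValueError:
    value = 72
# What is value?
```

Step-by-step execution trace:
1. Inner try raises RuntimeError; inner `except RuntimeError as e` catches it.
2. `raise ValueError(...) from e` raises ValueError (RuntimeError is attached as __cause__, but only ValueError is active).
3. Outer `except RuntimeError` does not match ValueError; skipped.
4. Outer `except ValueError` matches → value = 72.
Result: 72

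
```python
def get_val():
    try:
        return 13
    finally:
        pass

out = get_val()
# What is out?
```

Step-by-step execution trace:
1. `get_val()` enters try: `return 13` sets pending return value 13.
2. Before returning, `finally: pass` runs (no effect).
3. get_val() returns 13 → out = 13.
Result: 13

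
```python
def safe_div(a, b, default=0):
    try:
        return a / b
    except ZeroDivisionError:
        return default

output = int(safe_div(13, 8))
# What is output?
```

Step-by-step execution trace:
1. `safe_div(13, 8)` enters try: `return 13 / 8` → returns 1.625. No exception raised.
2. `except ZeroDivisionError` is skipped.
3. `int(1.625)` → 1 → output = 1.
Result: 1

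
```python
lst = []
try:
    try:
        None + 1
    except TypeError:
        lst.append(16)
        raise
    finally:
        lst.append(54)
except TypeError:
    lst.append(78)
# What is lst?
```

Step-by-step execution trace:
1. Inner try: `None + 1` raises TypeError.
2. Inner `except TypeError` matches → `lst.append(16)` → lst = [16].
3. bare `raise` re-raises TypeError.
4. Inner `finally` runs during unwinding: `lst.append(54)` → lst = [16, 54].
5. Outer `except TypeError` matches → `lst.append(78)` → lst = [16, 54, 78].
Result: [16, 54, 78]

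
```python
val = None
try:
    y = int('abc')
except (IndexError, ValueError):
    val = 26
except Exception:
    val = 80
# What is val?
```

Step-by-step execution trace:
1. `y = int('abc')` raises ValueError.
2. `except (IndexError, ValueError)` matches (ValueError is in the tuple) → val = 26.
3. `except Exception` is not reached.
Result: 26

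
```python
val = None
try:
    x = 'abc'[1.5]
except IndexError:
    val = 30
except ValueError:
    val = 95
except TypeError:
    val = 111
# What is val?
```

Step-by-step execution trace:
1. `x = 'abc'[1.5]` raises TypeError.
2. `except IndexError` does not match TypeError; skipped.
3. `except ValueError` does not match TypeError; skipped.
4. `except TypeError` matches → val = 111.
Result: 111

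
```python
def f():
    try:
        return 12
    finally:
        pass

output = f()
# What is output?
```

Step-by-step execution trace:
1. `f()` enters try: `return 12` sets pending return value 12.
2. Before returning, `finally: pass` runs (no effect).
3. f() returns 12 → output = 12.
Result: 12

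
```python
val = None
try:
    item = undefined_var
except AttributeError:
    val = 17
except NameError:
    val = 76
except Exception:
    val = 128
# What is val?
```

Step-by-step execution trace:
1. `item = undefined_var` raises NameError.
2. `except AttributeError` does not match NameError; skipped.
3. `except NameError` matches → val = 76.
4. Remaining except clauses are skipped.
Result: 76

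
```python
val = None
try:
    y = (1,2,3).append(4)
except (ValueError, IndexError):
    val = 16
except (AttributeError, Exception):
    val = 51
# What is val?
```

Step-by-step execution trace:
1. `y = (1,2,3).append(4)` raises AttributeError.
2. `except (ValueError, IndexError)` does not match AttributeError; skipped.
3. `except (AttributeError, Exception)` matches (AttributeError is in the tuple) → val = 51.
Result: 51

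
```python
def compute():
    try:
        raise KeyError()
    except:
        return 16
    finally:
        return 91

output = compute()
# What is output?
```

Step-by-step execution trace:
1. `compute()` enters try: `raise KeyError()` raises KeyError.
2. bare `except` matches → `return 16` sets pending return value 16.
3. Before returning, `finally: return 91` runs and overrides the pending return.
4. compute() returns 91 → output = 91.
Result: 91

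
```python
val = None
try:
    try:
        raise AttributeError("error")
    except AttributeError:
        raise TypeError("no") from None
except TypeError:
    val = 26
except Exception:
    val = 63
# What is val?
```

Step-by-step execution trace:
1. Inner try raises AttributeError; inner `except AttributeError` catches it.
2. `raise TypeError(...) from None` raises TypeError (from None suppresses __context__, but the active exception is still TypeError).
3. Outer `except TypeError` matches → val = 26.
4. `except Exception` is not reached.
Result: 26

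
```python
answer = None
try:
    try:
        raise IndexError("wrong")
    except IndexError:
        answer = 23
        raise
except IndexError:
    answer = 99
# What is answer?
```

Step-by-step execution trace:
1. Inner try: `raise IndexError("wrong")` raises IndexError.
2. Inner `except IndexError` matches → answer = 23.
3. bare `raise` re-raises the same IndexError.
4. Outer `except IndexError` matches → answer = 99.
Result: 99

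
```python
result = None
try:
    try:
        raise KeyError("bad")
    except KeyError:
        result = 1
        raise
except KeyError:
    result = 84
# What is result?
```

Step-by-step execution trace:
1. Inner try: `raise KeyError("bad")` raises KeyError.
2. Inner `except KeyError` matches → result = 1.
3. bare `raise` re-raises the same KeyError.
4. Outer `except KeyError` matches → result = 84.
Result: 84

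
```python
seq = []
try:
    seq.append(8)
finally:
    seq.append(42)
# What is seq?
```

Step-by-step execution trace:
1. try: `seq.append(8)` → seq = [8].
2. The try body completes without raising.
3. finally always runs: `seq.append(42)` → seq = [8, 42].
Result: [8, 42]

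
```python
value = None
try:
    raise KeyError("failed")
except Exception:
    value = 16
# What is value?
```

Step-by-step execution trace:
1. `raise KeyError(...)` raises KeyError.
2. `except Exception` matches (KeyError is a subclass of Exception) → value = 16.
Result: 16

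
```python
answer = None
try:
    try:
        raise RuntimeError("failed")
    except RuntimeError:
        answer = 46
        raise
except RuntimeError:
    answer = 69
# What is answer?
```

Step-by-step execution trace:
1. Inner try: `raise RuntimeError("failed")` raises RuntimeError.
2. Inner `except RuntimeError` matches → answer = 46.
3. bare `raise` re-raises the same RuntimeError.
4. Outer `except RuntimeError` matches → answer = 69.
Result: 69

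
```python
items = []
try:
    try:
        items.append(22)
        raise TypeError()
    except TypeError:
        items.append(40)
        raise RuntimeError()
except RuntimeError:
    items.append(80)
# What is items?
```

Step-by-step execution trace:
1. Inner try: `items.append(22)` → items = [22].
2. `raise TypeError()` raises TypeError.
3. Inner `except TypeError` matches → `items.append(40)` → items = [22, 40].
4. `raise RuntimeError()` raises RuntimeError; propagates to outer try.
5. Outer `except RuntimeError` matches → `items.append(80)` → items = [22, 40, 80].
Result: [22, 40, 80]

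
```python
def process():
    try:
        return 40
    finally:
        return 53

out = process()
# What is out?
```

Step-by-step execution trace:
1. `process()` enters try: `return 40` sets pending return value 40.
2. Before returning, `finally: return 53` runs and overrides the pending return.
3. process() returns 53 → out = 53.
Result: 53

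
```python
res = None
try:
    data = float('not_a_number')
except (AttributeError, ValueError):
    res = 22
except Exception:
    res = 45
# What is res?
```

Step-by-step execution trace:
1. `data = float('not_a_number')` raises ValueError.
2. `except (AttributeError, ValueError)` matches (ValueError is in the tuple) → res = 22.
3. `except Exception` is not reached.
Result: 22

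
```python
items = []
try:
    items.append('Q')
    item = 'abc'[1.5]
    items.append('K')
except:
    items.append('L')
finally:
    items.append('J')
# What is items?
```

Step-by-step execution trace:
1. try: `items.append('Q')` → items = ['Q'].
2. `item = 'abc'[1.5]` raises TypeError; `items.append('K')` is not reached.
3. bare `except` matches → `items.append('L')` → items = ['Q', 'L'].
4. finally always runs: `items.append('J')` → items = ['Q', 'L', 'J'].
Result: ['Q', 'L', 'J']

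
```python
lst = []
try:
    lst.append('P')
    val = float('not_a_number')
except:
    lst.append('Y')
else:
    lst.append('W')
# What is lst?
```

Step-by-step execution trace:
1. try: `lst.append('P')` → lst = ['P'].
2. `val = float('not_a_number')` raises ValueError.
3. bare `except` matches → `lst.append('Y')` → lst = ['P', 'Y'].
4. `else` is skipped (an exception was raised).
Result: ['P', 'Y']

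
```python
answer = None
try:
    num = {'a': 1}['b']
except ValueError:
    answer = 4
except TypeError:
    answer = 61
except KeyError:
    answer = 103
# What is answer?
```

Step-by-step execution trace:
1. `num = {'a': 1}['b']` raises KeyError.
2. `except ValueError` does not match KeyError; skipped.
3. `except TypeError` does not match KeyError; skipped.
4. `except KeyError` matches → answer = 103.
Result: 103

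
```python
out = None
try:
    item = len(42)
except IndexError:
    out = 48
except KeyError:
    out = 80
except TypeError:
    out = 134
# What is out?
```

Step-by-step execution trace:
1. `item = len(42)` raises TypeError.
2. `except IndexError` does not match TypeError; skipped.
3. `except KeyError` does not match TypeError; skipped.
4. `except TypeError` matches → out = 134.
Result: 134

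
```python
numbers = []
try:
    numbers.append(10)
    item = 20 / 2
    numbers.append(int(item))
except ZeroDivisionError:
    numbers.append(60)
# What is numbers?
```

Step-by-step execution trace:
1. try: `numbers.append(10)` → numbers = [10].
2. `item = 20 / 2` → item = 10.0. No exception raised.
3. `numbers.append(int(item))` → numbers = [10, 10].
4. `except ZeroDivisionError` is skipped (no exception was raised).
Result: [10, 10]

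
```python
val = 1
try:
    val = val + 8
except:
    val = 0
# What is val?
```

Step-by-step execution trace:
1. val starts at 1.
2. try: `val = val + 8` → val = 9. No exception raised.
3. `except` is skipped.
Result: 9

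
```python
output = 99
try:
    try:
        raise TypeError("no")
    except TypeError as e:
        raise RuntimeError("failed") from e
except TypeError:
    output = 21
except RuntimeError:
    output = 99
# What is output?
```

Step-by-step execution trace:
1. Inner try raises TypeError; inner `except TypeError as e` catches it.
2. `raise RuntimeError(...) from e` raises RuntimeError (TypeError is attached as __cause__, but only RuntimeError is active).
3. Outer `except TypeError` does not match RuntimeError; skipped.
4. Outer `except RuntimeError` matches → output = 99.
Result: 99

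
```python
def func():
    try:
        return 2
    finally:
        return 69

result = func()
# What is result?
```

Step-by-step execution trace:
1. `func()` enters try: `return 2` sets pending return value 2.
2. Before returning, `finally: return 69` runs and overrides the pending return.
3. func() returns 69 → result = 69.
Result: 69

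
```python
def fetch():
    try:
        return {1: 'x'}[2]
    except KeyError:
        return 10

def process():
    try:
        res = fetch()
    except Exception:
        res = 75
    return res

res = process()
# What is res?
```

Step-by-step execution trace:
1. `process()` calls `fetch()`.
2. In fetch: `{1: 'x'}[2]` raises KeyError; `except KeyError` catches it → returns 10.
3. In process: `res = fetch()` → res = 10. No exception reaches process.
4. `except Exception` is skipped; process returns 10.
5. res = 10.
Result: 10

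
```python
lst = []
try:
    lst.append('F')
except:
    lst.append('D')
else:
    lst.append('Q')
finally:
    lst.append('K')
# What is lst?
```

Step-by-step execution trace:
1. try: `lst.append('F')` → lst = ['F']. No exception raised.
2. `except` is skipped.
3. `else` runs: `lst.append('Q')` → lst = ['F', 'Q'].
4. `finally` always runs: `lst.append('K')` → lst = ['F', 'Q', 'K'].
Result: ['F', 'Q', 'K']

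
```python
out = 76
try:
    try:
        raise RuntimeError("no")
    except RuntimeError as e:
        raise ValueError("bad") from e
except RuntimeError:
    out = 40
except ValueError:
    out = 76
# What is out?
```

Step-by-step execution trace:
1. Inner try raises RuntimeError; inner `except RuntimeError as e` catches it.
2. `raise ValueError(...) from e` raises ValueError (RuntimeError is attached as __cause__, but only ValueError is active).
3. Outer `except RuntimeError` does not match ValueError; skipped.
4. Outer `except ValueError` matches → out = 76.
Result: 76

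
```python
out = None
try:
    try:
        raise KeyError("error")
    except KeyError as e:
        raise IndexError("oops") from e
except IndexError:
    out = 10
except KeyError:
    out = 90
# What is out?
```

Step-by-step execution trace:
1. Inner try raises KeyError; inner `except KeyError as e` catches it.
2. `raise IndexError(...) from e` raises IndexError (KeyError is attached as __cause__, but only IndexError is active).
3. Outer `except IndexError` matches → out = 10.
4. `except KeyError` is not reached.
Result: 10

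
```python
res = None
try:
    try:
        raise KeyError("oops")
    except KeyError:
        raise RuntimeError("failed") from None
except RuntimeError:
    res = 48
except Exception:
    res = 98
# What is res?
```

Step-by-step execution trace:
1. Inner try raises KeyError; inner `except KeyError` catches it.
2. `raise RuntimeError(...) from None` raises RuntimeError (from None suppresses __context__, but the active exception is still RuntimeError).
3. Outer `except RuntimeError` matches → res = 48.
4. `except Exception` is not reached.
Result: 48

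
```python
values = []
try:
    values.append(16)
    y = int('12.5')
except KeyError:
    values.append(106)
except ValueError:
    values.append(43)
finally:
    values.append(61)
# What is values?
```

Step-by-step execution trace:
1. try: `values.append(16)` → values = [16].
2. `y = int('12.5')` raises ValueError.
3. `except KeyError` does not match ValueError; skipped.
4. `except ValueError` matches → `values.append(43)` → values = [16, 43].
5. finally always runs: `values.append(61)` → values = [16, 43, 61].
Result: [16, 43, 61]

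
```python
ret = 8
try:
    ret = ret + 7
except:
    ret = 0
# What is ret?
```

Step-by-step execution trace:
1. ret starts at 8.
2. try: `ret = ret + 7` → ret = 15. No exception raised.
3. `except` is skipped.
Result: 15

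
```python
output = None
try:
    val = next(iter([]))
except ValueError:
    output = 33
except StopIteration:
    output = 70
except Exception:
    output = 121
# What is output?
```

Step-by-step execution trace:
1. `val = next(iter([]))` raises StopIteration.
2. `except ValueError` does not match StopIteration; skipped.
3. `except StopIteration` matches → output = 70.
4. Remaining except clauses are skipped.
Result: 70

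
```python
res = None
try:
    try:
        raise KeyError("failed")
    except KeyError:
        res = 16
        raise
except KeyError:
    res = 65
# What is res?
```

Step-by-step execution trace:
1. Inner try: `raise KeyError("failed")` raises KeyError.
2. Inner `except KeyError` matches → res = 16.
3. bare `raise` re-raises the same KeyError.
4. Outer `except KeyError` matches → res = 65.
Result: 65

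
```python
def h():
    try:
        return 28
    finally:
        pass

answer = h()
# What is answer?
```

Step-by-step execution trace:
1. `h()` enters try: `return 28` sets pending return value 28.
2. Before returning, `finally: pass` runs (no effect).
3. h() returns 28 → answer = 28.
Result: 28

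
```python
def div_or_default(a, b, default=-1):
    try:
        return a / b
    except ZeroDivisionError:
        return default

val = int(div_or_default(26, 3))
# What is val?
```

Step-by-step execution trace:
1. `div_or_default(26, 3)` enters try: `return 26 / 3` → returns 8.666666666666666. No exception raised.
2. `except ZeroDivisionError` is skipped.
3. `int(8.666666666666666)` → 8 → val = 8.
Result: 8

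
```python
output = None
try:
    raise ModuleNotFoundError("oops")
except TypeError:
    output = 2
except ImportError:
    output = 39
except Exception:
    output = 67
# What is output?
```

Step-by-step execution trace:
1. `raise ModuleNotFoundError(...)` raises ModuleNotFoundError.
2. `except TypeError` does not match (ModuleNotFoundError is not a subclass of TypeError); skipped.
3. `except ImportError` matches (ModuleNotFoundError is a subclass of ImportError) → output = 39.
4. `except Exception` is not reached.
Result: 39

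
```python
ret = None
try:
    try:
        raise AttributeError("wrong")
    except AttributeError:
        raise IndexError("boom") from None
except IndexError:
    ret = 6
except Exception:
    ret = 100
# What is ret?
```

Step-by-step execution trace:
1. Inner try raises AttributeError; inner `except AttributeError` catches it.
2. `raise IndexError(...) from None` raises IndexError (from None suppresses __context__, but the active exception is still IndexError).
3. Outer `except IndexError` matches → ret = 6.
4. `except Exception` is not reached.
Result: 6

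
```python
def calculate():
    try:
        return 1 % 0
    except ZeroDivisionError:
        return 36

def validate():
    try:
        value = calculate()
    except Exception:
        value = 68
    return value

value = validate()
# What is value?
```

Step-by-step execution trace:
1. `validate()` calls `calculate()`.
2. In calculate: `1 % 0` raises ZeroDivisionError; `except ZeroDivisionError` catches it → returns 36.
3. In validate: `value = calculate()` → value = 36. No exception reaches validate.
4. `except Exception` is skipped; validate returns 36.
5. value = 36.
Result: 36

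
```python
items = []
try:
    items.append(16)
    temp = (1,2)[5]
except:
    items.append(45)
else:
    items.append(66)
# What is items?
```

Step-by-step execution trace:
1. try: `items.append(16)` → items = [16].
2. `temp = (1,2)[5]` raises IndexError.
3. bare `except` matches → `items.append(45)` → items = [16, 45].
4. `else` is skipped (an exception was raised).
Result: [16, 45]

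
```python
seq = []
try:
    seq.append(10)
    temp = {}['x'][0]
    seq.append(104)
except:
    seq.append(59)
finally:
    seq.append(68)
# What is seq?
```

Step-by-step execution trace:
1. try: `seq.append(10)` → seq = [10].
2. `temp = {}['x'][0]` raises KeyError; `seq.append(104)` is not reached.
3. bare `except` matches → `seq.append(59)` → seq = [10, 59].
4. finally always runs: `seq.append(68)` → seq = [10, 59, 68].
Result: [10, 59, 68]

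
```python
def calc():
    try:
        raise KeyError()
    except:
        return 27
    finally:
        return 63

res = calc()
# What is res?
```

Step-by-step execution trace:
1. `calc()` enters try: `raise KeyError()` raises KeyError.
2. bare `except` matches → `return 27` sets pending return value 27.
3. Before returning, `finally: return 63` runs and overrides the pending return.
4. calc() returns 63 → res = 63.
Result: 63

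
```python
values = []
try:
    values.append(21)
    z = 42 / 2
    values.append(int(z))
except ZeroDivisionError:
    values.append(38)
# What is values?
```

Step-by-step execution trace:
1. try: `values.append(21)` → values = [21].
2. `z = 42 / 2` → z = 21.0. No exception raised.
3. `values.append(int(z))` → values = [21, 21].
4. `except ZeroDivisionError` is skipped (no exception was raised).
Result: [21, 21]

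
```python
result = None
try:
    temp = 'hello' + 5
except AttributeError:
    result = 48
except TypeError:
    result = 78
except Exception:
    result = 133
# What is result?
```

Step-by-step execution trace:
1. `temp = 'hello' + 5` raises TypeError.
2. `except AttributeError` does not match TypeError; skipped.
3. `except TypeError` matches → result = 78.
4. Remaining except clauses are skipped.
Result: 78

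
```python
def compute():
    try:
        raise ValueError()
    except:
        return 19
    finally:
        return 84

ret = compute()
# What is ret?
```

Step-by-step execution trace:
1. `compute()` enters try: `raise ValueError()` raises ValueError.
2. bare `except` matches → `return 19` sets pending return value 19.
3. Before returning, `finally: return 84` runs and overrides the pending return.
4. compute() returns 84 → ret = 84.
Result: 84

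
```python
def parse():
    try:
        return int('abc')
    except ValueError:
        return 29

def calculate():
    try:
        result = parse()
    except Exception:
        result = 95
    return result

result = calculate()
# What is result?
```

Step-by-step execution trace:
1. `calculate()` calls `parse()`.
2. In parse: `int('abc')` raises ValueError; `except ValueError` catches it → returns 29.
3. In calculate: `result = parse()` → result = 29. No exception reaches calculate.
4. `except Exception` is skipped; calculate returns 29.
5. result = 29.
Result: 29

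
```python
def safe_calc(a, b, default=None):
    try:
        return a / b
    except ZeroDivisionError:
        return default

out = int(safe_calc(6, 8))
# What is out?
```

Step-by-step execution trace:
1. `safe_calc(6, 8)` enters try: `return 6 / 8` → returns 0.75. No exception raised.
2. `except ZeroDivisionError` is skipped.
3. `int(0.75)` → 0 → out = 0.
Result: 0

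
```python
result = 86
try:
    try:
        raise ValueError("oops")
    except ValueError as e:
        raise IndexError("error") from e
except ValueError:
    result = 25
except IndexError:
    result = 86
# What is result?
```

Step-by-step execution trace:
1. Inner try raises ValueError; inner `except ValueError as e` catches it.
2. `raise IndexError(...) from e` raises IndexError (ValueError is attached as __cause__, but only IndexError is active).
3. Outer `except ValueError` does not match IndexError; skipped.
4. Outer `except IndexError` matches → result = 86.
Result: 86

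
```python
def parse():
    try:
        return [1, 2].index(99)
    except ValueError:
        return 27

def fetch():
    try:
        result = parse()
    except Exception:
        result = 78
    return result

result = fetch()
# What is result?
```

Step-by-step execution trace:
1. `fetch()` calls `parse()`.
2. In parse: `[1, 2].index(99)` raises ValueError; `except ValueError` catches it → returns 27.
3. In fetch: `result = parse()` → result = 27. No exception reaches fetch.
4. `except Exception` is skipped; fetch returns 27.
5. result = 27.
Result: 27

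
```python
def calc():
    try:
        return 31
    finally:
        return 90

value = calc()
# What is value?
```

Step-by-step execution trace:
1. `calc()` enters try: `return 31` sets pending return value 31.
2. Before returning, `finally: return 90` runs and overrides the pending return.
3. calc() returns 90 → value = 90.
Result: 90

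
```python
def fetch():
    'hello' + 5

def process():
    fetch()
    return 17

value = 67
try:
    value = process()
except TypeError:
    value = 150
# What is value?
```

Step-by-step execution trace:
1. value starts at 67.
2. try: `process()` calls `fetch()`.
3. `fetch()` evaluates `'hello' + 5`, which raises TypeError; it propagates through process (uncaught).
4. `return 17` in process is not reached; the assignment to value does not complete.
5. `except TypeError` matches → value = 150.
Result: 150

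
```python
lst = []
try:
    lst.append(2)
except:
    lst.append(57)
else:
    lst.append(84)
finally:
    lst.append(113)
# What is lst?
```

Step-by-step execution trace:
1. try: `lst.append(2)` → lst = [2]. No exception raised.
2. `except` is skipped.
3. `else` runs: `lst.append(84)` → lst = [2, 84].
4. `finally` always runs: `lst.append(113)` → lst = [2, 84, 113].
Result: [2, 84, 113]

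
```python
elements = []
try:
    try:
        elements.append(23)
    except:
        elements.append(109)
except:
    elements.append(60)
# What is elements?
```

Step-by-step execution trace:
1. Inner try: `elements.append(23)` → elements = [23]. No exception raised.
2. Inner `except` is skipped.
3. Inner try completes normally; outer `except` is skipped.
Result: [23]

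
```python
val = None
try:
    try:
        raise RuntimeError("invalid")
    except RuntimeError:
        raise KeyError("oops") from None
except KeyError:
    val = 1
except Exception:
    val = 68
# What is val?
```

Step-by-step execution trace:
1. Inner try raises RuntimeError; inner `except RuntimeError` catches it.
2. `raise KeyError(...) from None` raises KeyError (from None suppresses __context__, but the active exception is still KeyError).
3. Outer `except KeyError` matches → val = 1.
4. `except Exception` is not reached.
Result: 1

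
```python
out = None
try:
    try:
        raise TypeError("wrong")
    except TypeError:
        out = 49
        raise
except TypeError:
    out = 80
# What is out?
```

Step-by-step execution trace:
1. Inner try: `raise TypeError("wrong")` raises TypeError.
2. Inner `except TypeError` matches → out = 49.
3. bare `raise` re-raises the same TypeError.
4. Outer `except TypeError` matches → out = 80.
Result: 80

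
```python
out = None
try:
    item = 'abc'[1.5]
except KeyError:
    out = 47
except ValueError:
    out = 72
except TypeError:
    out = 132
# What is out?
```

Step-by-step execution trace:
1. `item = 'abc'[1.5]` raises TypeError.
2. `except KeyError` does not match TypeError; skipped.
3. `except ValueError` does not match TypeError; skipped.
4. `except TypeError` matches → out = 132.
Result: 132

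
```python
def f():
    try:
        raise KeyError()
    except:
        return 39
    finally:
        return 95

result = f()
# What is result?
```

Step-by-step execution trace:
1. `f()` enters try: `raise KeyError()` raises KeyError.
2. bare `except` matches → `return 39` sets pending return value 39.
3. Before returning, `finally: return 95` runs and overrides the pending return.
4. f() returns 95 → result = 95.
Result: 95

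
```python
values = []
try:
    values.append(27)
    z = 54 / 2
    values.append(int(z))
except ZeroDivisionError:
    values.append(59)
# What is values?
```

Step-by-step execution trace:
1. try: `values.append(27)` → values = [27].
2. `z = 54 / 2` → z = 27.0. No exception raised.
3. `values.append(int(z))` → values = [27, 27].
4. `except ZeroDivisionError` is skipped (no exception was raised).
Result: [27, 27]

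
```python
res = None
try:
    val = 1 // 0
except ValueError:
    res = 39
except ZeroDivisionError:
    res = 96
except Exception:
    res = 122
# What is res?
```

Step-by-step execution trace:
1. `val = 1 // 0` raises ZeroDivisionError.
2. `except ValueError` does not match ZeroDivisionError; skipped.
3. `except ZeroDivisionError` matches → res = 96.
4. Remaining except clauses are skipped.
Result: 96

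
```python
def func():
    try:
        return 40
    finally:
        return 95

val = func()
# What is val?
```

Step-by-step execution trace:
1. `func()` enters try: `return 40` sets pending return value 40.
2. Before returning, `finally: return 95` runs and overrides the pending return.
3. func() returns 95 → val = 95.
Result: 95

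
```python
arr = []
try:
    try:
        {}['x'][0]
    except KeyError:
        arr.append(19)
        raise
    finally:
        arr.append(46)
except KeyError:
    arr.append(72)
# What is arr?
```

Step-by-step execution trace:
1. Inner try: `{}['x'][0]` raises KeyError.
2. Inner `except KeyError` matches → `arr.append(19)` → arr = [19].
3. bare `raise` re-raises KeyError.
4. Inner `finally` runs during unwinding: `arr.append(46)` → arr = [19, 46].
5. Outer `except KeyError` matches → `arr.append(72)` → arr = [19, 46, 72].
Result: [19, 46, 72]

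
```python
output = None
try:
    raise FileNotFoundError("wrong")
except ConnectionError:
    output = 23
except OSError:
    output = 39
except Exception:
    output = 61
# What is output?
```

Step-by-step execution trace:
1. `raise FileNotFoundError(...)` raises FileNotFoundError.
2. `except ConnectionError` does not match (FileNotFoundError is not a subclass of ConnectionError); skipped.
3. `except OSError` matches (FileNotFoundError is a subclass of OSError) → output = 39.
4. `except Exception` is not reached.
Result: 39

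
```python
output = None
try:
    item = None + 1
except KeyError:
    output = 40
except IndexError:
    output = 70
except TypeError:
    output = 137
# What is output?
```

Step-by-step execution trace:
1. `item = None + 1` raises TypeError.
2. `except KeyError` does not match TypeError; skipped.
3. `except IndexError` does not match TypeError; skipped.
4. `except TypeError` matches → output = 137.
Result: 137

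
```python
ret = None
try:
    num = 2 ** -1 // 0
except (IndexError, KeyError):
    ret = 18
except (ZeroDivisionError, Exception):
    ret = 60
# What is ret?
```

Step-by-step execution trace:
1. `num = 2 ** -1 // 0` raises ZeroDivisionError.
2. `except (IndexError, KeyError)` does not match ZeroDivisionError; skipped.
3. `except (ZeroDivisionError, Exception)` matches (ZeroDivisionError is in the tuple) → ret = 60.
Result: 60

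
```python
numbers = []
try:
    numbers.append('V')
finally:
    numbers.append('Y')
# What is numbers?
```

Step-by-step execution trace:
1. try: `numbers.append('V')` → numbers = ['V'].
2. The try body completes without raising.
3. finally always runs: `numbers.append('Y')` → numbers = ['V', 'Y'].
Result: ['V', 'Y']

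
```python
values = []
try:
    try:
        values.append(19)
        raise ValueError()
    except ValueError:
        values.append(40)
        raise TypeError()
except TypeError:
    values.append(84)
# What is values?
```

Step-by-step execution trace:
1. Inner try: `values.append(19)` → values = [19].
2. `raise ValueError()` raises ValueError.
3. Inner `except ValueError` matches → `values.append(40)` → values = [19, 40].
4. `raise TypeError()` raises TypeError; propagates to outer try.
5. Outer `except TypeError` matches → `values.append(84)` → values = [19, 40, 84].
Result: [19, 40, 84]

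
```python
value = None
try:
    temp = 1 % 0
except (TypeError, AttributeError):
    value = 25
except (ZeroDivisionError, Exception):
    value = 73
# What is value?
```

Step-by-step execution trace:
1. `temp = 1 % 0` raises ZeroDivisionError.
2. `except (TypeError, AttributeError)` does not match ZeroDivisionError; skipped.
3. `except (ZeroDivisionError, Exception)` matches (ZeroDivisionError is in the tuple) → value = 73.
Result: 73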